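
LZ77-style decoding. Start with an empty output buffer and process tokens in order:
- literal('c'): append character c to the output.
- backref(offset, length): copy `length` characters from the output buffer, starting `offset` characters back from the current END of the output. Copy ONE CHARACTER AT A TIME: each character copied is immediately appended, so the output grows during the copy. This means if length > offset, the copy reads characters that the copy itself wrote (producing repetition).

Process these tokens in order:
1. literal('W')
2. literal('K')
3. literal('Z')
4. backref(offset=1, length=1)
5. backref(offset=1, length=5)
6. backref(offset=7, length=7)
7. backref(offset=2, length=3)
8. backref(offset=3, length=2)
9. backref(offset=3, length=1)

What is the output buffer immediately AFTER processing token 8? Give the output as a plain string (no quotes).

Answer: WKZZZZZZZZZZZZZZZZZZZ

Derivation:
Token 1: literal('W'). Output: "W"
Token 2: literal('K'). Output: "WK"
Token 3: literal('Z'). Output: "WKZ"
Token 4: backref(off=1, len=1). Copied 'Z' from pos 2. Output: "WKZZ"
Token 5: backref(off=1, len=5) (overlapping!). Copied 'ZZZZZ' from pos 3. Output: "WKZZZZZZZ"
Token 6: backref(off=7, len=7). Copied 'ZZZZZZZ' from pos 2. Output: "WKZZZZZZZZZZZZZZ"
Token 7: backref(off=2, len=3) (overlapping!). Copied 'ZZZ' from pos 14. Output: "WKZZZZZZZZZZZZZZZZZ"
Token 8: backref(off=3, len=2). Copied 'ZZ' from pos 16. Output: "WKZZZZZZZZZZZZZZZZZZZ"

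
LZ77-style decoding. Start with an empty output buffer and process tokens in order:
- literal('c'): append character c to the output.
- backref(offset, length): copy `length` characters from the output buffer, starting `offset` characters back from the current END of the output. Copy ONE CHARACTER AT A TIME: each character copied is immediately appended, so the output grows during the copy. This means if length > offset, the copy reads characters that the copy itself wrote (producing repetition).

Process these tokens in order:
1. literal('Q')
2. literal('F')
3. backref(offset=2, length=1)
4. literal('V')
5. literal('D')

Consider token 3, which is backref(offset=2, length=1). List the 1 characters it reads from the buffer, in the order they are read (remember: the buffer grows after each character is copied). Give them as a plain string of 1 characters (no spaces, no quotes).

Answer: Q

Derivation:
Token 1: literal('Q'). Output: "Q"
Token 2: literal('F'). Output: "QF"
Token 3: backref(off=2, len=1). Buffer before: "QF" (len 2)
  byte 1: read out[0]='Q', append. Buffer now: "QFQ"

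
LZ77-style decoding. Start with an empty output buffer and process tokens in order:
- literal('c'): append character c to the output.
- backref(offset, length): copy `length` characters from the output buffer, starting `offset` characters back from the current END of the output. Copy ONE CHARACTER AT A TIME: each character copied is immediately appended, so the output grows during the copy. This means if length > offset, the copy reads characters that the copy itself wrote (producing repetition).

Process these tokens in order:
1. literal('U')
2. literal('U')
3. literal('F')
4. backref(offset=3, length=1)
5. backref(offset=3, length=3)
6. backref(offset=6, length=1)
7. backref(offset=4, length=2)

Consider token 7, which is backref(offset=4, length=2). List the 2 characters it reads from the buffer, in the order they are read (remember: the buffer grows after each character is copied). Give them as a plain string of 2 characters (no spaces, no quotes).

Token 1: literal('U'). Output: "U"
Token 2: literal('U'). Output: "UU"
Token 3: literal('F'). Output: "UUF"
Token 4: backref(off=3, len=1). Copied 'U' from pos 0. Output: "UUFU"
Token 5: backref(off=3, len=3). Copied 'UFU' from pos 1. Output: "UUFUUFU"
Token 6: backref(off=6, len=1). Copied 'U' from pos 1. Output: "UUFUUFUU"
Token 7: backref(off=4, len=2). Buffer before: "UUFUUFUU" (len 8)
  byte 1: read out[4]='U', append. Buffer now: "UUFUUFUUU"
  byte 2: read out[5]='F', append. Buffer now: "UUFUUFUUUF"

Answer: UF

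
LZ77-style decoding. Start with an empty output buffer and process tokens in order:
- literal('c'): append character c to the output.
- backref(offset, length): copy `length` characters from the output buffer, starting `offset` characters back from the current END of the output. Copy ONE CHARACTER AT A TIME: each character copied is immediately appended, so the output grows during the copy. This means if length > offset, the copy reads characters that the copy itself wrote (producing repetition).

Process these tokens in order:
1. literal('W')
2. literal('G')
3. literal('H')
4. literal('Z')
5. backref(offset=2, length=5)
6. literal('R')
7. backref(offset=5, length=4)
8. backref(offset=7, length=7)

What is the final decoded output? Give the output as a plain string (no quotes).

Token 1: literal('W'). Output: "W"
Token 2: literal('G'). Output: "WG"
Token 3: literal('H'). Output: "WGH"
Token 4: literal('Z'). Output: "WGHZ"
Token 5: backref(off=2, len=5) (overlapping!). Copied 'HZHZH' from pos 2. Output: "WGHZHZHZH"
Token 6: literal('R'). Output: "WGHZHZHZHR"
Token 7: backref(off=5, len=4). Copied 'ZHZH' from pos 5. Output: "WGHZHZHZHRZHZH"
Token 8: backref(off=7, len=7). Copied 'ZHRZHZH' from pos 7. Output: "WGHZHZHZHRZHZHZHRZHZH"

Answer: WGHZHZHZHRZHZHZHRZHZH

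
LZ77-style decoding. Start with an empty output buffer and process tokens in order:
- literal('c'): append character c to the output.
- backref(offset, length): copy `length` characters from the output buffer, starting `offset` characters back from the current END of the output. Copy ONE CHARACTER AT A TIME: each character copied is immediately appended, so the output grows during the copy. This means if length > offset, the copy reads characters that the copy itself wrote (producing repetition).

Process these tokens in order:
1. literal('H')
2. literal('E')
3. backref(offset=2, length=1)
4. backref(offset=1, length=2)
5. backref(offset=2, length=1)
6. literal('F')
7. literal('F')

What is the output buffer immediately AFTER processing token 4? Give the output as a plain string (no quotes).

Answer: HEHHH

Derivation:
Token 1: literal('H'). Output: "H"
Token 2: literal('E'). Output: "HE"
Token 3: backref(off=2, len=1). Copied 'H' from pos 0. Output: "HEH"
Token 4: backref(off=1, len=2) (overlapping!). Copied 'HH' from pos 2. Output: "HEHHH"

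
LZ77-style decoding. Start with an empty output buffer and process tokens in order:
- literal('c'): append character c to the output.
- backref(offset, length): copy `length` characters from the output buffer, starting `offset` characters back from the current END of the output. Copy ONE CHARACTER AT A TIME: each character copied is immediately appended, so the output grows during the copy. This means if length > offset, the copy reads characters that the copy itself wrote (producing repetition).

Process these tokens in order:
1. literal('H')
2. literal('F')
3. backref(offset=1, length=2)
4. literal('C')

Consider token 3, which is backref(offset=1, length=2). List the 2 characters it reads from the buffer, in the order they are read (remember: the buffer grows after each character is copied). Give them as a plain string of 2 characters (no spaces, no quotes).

Answer: FF

Derivation:
Token 1: literal('H'). Output: "H"
Token 2: literal('F'). Output: "HF"
Token 3: backref(off=1, len=2). Buffer before: "HF" (len 2)
  byte 1: read out[1]='F', append. Buffer now: "HFF"
  byte 2: read out[2]='F', append. Buffer now: "HFFF"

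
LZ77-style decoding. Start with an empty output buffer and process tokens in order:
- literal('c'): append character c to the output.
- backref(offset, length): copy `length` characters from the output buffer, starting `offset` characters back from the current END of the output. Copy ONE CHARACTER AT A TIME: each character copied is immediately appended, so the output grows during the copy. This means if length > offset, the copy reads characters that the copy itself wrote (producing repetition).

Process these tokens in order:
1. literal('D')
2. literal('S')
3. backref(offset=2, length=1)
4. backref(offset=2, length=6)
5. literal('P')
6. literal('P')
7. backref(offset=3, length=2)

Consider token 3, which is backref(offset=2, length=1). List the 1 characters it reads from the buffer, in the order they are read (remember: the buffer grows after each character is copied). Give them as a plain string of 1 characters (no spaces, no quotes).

Token 1: literal('D'). Output: "D"
Token 2: literal('S'). Output: "DS"
Token 3: backref(off=2, len=1). Buffer before: "DS" (len 2)
  byte 1: read out[0]='D', append. Buffer now: "DSD"

Answer: D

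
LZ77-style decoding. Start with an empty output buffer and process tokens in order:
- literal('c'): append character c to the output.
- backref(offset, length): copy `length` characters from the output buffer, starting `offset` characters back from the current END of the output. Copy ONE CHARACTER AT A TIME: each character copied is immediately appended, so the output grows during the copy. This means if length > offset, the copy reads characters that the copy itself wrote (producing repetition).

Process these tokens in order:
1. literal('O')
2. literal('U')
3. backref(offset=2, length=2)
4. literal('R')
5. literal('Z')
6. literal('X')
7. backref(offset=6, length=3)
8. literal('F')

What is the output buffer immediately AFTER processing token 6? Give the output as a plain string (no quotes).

Token 1: literal('O'). Output: "O"
Token 2: literal('U'). Output: "OU"
Token 3: backref(off=2, len=2). Copied 'OU' from pos 0. Output: "OUOU"
Token 4: literal('R'). Output: "OUOUR"
Token 5: literal('Z'). Output: "OUOURZ"
Token 6: literal('X'). Output: "OUOURZX"

Answer: OUOURZX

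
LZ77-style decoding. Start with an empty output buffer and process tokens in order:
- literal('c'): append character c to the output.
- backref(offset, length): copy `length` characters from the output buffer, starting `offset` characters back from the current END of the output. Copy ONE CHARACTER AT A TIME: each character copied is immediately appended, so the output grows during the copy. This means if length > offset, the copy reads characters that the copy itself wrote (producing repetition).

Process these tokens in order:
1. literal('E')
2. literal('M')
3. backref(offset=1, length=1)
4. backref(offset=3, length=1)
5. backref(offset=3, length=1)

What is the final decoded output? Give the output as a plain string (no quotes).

Answer: EMMEM

Derivation:
Token 1: literal('E'). Output: "E"
Token 2: literal('M'). Output: "EM"
Token 3: backref(off=1, len=1). Copied 'M' from pos 1. Output: "EMM"
Token 4: backref(off=3, len=1). Copied 'E' from pos 0. Output: "EMME"
Token 5: backref(off=3, len=1). Copied 'M' from pos 1. Output: "EMMEM"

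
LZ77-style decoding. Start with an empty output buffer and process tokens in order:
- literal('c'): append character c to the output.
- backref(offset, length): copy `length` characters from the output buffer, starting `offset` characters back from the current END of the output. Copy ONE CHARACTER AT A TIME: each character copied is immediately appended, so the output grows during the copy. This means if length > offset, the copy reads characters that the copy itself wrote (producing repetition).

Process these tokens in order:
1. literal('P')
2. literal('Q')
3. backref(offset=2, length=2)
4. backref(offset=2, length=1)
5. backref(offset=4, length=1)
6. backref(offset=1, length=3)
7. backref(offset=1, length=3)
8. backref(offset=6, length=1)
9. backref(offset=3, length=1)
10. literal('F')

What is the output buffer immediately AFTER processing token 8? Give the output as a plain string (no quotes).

Token 1: literal('P'). Output: "P"
Token 2: literal('Q'). Output: "PQ"
Token 3: backref(off=2, len=2). Copied 'PQ' from pos 0. Output: "PQPQ"
Token 4: backref(off=2, len=1). Copied 'P' from pos 2. Output: "PQPQP"
Token 5: backref(off=4, len=1). Copied 'Q' from pos 1. Output: "PQPQPQ"
Token 6: backref(off=1, len=3) (overlapping!). Copied 'QQQ' from pos 5. Output: "PQPQPQQQQ"
Token 7: backref(off=1, len=3) (overlapping!). Copied 'QQQ' from pos 8. Output: "PQPQPQQQQQQQ"
Token 8: backref(off=6, len=1). Copied 'Q' from pos 6. Output: "PQPQPQQQQQQQQ"

Answer: PQPQPQQQQQQQQ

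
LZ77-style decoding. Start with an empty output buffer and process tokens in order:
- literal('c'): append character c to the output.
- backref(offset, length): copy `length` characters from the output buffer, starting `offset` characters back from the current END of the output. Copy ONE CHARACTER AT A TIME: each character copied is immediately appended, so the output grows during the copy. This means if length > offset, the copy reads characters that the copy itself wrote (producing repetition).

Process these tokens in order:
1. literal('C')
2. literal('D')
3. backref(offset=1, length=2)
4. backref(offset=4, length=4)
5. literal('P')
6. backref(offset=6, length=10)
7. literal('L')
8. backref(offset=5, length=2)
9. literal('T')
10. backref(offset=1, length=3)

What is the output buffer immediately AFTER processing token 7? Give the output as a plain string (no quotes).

Token 1: literal('C'). Output: "C"
Token 2: literal('D'). Output: "CD"
Token 3: backref(off=1, len=2) (overlapping!). Copied 'DD' from pos 1. Output: "CDDD"
Token 4: backref(off=4, len=4). Copied 'CDDD' from pos 0. Output: "CDDDCDDD"
Token 5: literal('P'). Output: "CDDDCDDDP"
Token 6: backref(off=6, len=10) (overlapping!). Copied 'DCDDDPDCDD' from pos 3. Output: "CDDDCDDDPDCDDDPDCDD"
Token 7: literal('L'). Output: "CDDDCDDDPDCDDDPDCDDL"

Answer: CDDDCDDDPDCDDDPDCDDL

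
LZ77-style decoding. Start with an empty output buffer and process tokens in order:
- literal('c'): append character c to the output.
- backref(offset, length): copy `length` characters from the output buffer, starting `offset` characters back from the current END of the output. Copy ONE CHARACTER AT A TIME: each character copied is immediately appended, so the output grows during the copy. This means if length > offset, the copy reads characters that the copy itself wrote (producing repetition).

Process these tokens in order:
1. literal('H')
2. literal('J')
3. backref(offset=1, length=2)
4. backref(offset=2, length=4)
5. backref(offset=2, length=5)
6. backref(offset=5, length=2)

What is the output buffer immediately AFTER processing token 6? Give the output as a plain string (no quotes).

Token 1: literal('H'). Output: "H"
Token 2: literal('J'). Output: "HJ"
Token 3: backref(off=1, len=2) (overlapping!). Copied 'JJ' from pos 1. Output: "HJJJ"
Token 4: backref(off=2, len=4) (overlapping!). Copied 'JJJJ' from pos 2. Output: "HJJJJJJJ"
Token 5: backref(off=2, len=5) (overlapping!). Copied 'JJJJJ' from pos 6. Output: "HJJJJJJJJJJJJ"
Token 6: backref(off=5, len=2). Copied 'JJ' from pos 8. Output: "HJJJJJJJJJJJJJJ"

Answer: HJJJJJJJJJJJJJJ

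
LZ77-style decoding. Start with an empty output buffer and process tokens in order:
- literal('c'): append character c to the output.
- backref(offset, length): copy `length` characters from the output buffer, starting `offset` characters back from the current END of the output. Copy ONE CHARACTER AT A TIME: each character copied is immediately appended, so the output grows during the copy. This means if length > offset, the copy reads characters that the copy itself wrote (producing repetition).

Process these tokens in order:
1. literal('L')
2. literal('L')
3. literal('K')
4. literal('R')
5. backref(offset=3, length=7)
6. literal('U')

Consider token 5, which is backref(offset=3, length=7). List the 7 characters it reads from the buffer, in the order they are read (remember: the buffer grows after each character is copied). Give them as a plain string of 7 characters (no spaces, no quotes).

Answer: LKRLKRL

Derivation:
Token 1: literal('L'). Output: "L"
Token 2: literal('L'). Output: "LL"
Token 3: literal('K'). Output: "LLK"
Token 4: literal('R'). Output: "LLKR"
Token 5: backref(off=3, len=7). Buffer before: "LLKR" (len 4)
  byte 1: read out[1]='L', append. Buffer now: "LLKRL"
  byte 2: read out[2]='K', append. Buffer now: "LLKRLK"
  byte 3: read out[3]='R', append. Buffer now: "LLKRLKR"
  byte 4: read out[4]='L', append. Buffer now: "LLKRLKRL"
  byte 5: read out[5]='K', append. Buffer now: "LLKRLKRLK"
  byte 6: read out[6]='R', append. Buffer now: "LLKRLKRLKR"
  byte 7: read out[7]='L', append. Buffer now: "LLKRLKRLKRL"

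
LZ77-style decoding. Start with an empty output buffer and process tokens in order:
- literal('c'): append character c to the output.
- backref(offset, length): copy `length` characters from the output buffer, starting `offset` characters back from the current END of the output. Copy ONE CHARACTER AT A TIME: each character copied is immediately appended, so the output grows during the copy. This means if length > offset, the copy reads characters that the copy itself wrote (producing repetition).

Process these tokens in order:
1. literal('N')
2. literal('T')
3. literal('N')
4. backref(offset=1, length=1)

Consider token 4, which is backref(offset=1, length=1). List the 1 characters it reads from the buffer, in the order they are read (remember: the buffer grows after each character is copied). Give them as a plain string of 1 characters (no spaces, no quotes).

Token 1: literal('N'). Output: "N"
Token 2: literal('T'). Output: "NT"
Token 3: literal('N'). Output: "NTN"
Token 4: backref(off=1, len=1). Buffer before: "NTN" (len 3)
  byte 1: read out[2]='N', append. Buffer now: "NTNN"

Answer: N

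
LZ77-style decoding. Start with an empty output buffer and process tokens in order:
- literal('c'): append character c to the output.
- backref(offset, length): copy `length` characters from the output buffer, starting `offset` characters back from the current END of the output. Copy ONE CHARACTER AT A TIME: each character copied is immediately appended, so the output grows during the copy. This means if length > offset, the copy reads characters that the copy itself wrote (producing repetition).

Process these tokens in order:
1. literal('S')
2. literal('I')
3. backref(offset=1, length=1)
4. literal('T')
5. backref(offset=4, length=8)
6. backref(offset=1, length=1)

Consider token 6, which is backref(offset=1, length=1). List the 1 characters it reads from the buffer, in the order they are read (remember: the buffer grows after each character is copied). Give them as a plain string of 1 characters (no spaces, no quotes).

Token 1: literal('S'). Output: "S"
Token 2: literal('I'). Output: "SI"
Token 3: backref(off=1, len=1). Copied 'I' from pos 1. Output: "SII"
Token 4: literal('T'). Output: "SIIT"
Token 5: backref(off=4, len=8) (overlapping!). Copied 'SIITSIIT' from pos 0. Output: "SIITSIITSIIT"
Token 6: backref(off=1, len=1). Buffer before: "SIITSIITSIIT" (len 12)
  byte 1: read out[11]='T', append. Buffer now: "SIITSIITSIITT"

Answer: T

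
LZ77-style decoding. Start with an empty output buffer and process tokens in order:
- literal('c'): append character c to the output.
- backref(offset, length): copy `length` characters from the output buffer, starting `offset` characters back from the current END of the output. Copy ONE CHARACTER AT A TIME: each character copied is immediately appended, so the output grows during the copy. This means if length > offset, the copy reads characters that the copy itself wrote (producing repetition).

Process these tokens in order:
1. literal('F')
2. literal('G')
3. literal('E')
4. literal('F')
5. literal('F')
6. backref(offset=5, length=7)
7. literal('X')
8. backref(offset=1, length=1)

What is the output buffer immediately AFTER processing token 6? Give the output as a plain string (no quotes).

Answer: FGEFFFGEFFFG

Derivation:
Token 1: literal('F'). Output: "F"
Token 2: literal('G'). Output: "FG"
Token 3: literal('E'). Output: "FGE"
Token 4: literal('F'). Output: "FGEF"
Token 5: literal('F'). Output: "FGEFF"
Token 6: backref(off=5, len=7) (overlapping!). Copied 'FGEFFFG' from pos 0. Output: "FGEFFFGEFFFG"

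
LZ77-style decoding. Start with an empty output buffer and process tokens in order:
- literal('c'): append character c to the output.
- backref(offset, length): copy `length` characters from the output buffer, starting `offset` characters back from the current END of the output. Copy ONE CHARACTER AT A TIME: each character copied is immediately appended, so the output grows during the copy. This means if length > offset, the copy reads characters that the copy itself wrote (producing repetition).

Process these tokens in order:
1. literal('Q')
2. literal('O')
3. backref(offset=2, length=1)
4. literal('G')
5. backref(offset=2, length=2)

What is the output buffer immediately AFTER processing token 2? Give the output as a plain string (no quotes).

Answer: QO

Derivation:
Token 1: literal('Q'). Output: "Q"
Token 2: literal('O'). Output: "QO"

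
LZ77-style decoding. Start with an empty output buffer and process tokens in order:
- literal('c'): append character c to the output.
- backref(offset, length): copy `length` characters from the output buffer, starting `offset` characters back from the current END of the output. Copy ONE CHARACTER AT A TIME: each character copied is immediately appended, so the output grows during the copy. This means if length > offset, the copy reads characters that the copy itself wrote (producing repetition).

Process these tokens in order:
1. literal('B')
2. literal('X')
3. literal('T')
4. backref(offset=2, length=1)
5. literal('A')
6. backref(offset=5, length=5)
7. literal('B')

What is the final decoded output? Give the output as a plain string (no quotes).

Answer: BXTXABXTXAB

Derivation:
Token 1: literal('B'). Output: "B"
Token 2: literal('X'). Output: "BX"
Token 3: literal('T'). Output: "BXT"
Token 4: backref(off=2, len=1). Copied 'X' from pos 1. Output: "BXTX"
Token 5: literal('A'). Output: "BXTXA"
Token 6: backref(off=5, len=5). Copied 'BXTXA' from pos 0. Output: "BXTXABXTXA"
Token 7: literal('B'). Output: "BXTXABXTXAB"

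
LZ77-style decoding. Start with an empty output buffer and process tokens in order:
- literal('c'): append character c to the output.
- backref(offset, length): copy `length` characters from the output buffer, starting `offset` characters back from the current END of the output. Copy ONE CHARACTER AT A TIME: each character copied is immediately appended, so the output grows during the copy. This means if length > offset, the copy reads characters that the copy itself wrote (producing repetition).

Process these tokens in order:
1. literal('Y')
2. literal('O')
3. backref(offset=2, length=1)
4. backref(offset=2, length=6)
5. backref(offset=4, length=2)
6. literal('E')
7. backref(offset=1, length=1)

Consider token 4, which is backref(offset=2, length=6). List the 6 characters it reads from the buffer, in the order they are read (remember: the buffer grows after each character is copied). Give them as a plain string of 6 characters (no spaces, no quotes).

Answer: OYOYOY

Derivation:
Token 1: literal('Y'). Output: "Y"
Token 2: literal('O'). Output: "YO"
Token 3: backref(off=2, len=1). Copied 'Y' from pos 0. Output: "YOY"
Token 4: backref(off=2, len=6). Buffer before: "YOY" (len 3)
  byte 1: read out[1]='O', append. Buffer now: "YOYO"
  byte 2: read out[2]='Y', append. Buffer now: "YOYOY"
  byte 3: read out[3]='O', append. Buffer now: "YOYOYO"
  byte 4: read out[4]='Y', append. Buffer now: "YOYOYOY"
  byte 5: read out[5]='O', append. Buffer now: "YOYOYOYO"
  byte 6: read out[6]='Y', append. Buffer now: "YOYOYOYOY"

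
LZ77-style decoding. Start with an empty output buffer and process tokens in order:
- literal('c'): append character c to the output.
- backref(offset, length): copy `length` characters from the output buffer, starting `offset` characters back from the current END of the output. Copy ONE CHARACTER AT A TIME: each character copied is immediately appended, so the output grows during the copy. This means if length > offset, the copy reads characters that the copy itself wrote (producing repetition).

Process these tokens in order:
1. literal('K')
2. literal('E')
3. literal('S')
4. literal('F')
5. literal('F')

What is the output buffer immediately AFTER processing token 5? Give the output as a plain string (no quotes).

Answer: KESFF

Derivation:
Token 1: literal('K'). Output: "K"
Token 2: literal('E'). Output: "KE"
Token 3: literal('S'). Output: "KES"
Token 4: literal('F'). Output: "KESF"
Token 5: literal('F'). Output: "KESFF"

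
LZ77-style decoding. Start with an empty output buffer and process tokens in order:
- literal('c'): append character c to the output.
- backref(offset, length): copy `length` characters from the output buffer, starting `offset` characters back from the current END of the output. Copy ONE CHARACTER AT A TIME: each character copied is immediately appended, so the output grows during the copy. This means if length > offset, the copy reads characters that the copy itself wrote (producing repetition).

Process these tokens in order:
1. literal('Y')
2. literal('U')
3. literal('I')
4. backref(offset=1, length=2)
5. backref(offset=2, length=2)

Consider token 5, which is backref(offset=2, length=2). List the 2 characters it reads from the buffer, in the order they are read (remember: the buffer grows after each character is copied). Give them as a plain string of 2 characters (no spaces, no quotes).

Token 1: literal('Y'). Output: "Y"
Token 2: literal('U'). Output: "YU"
Token 3: literal('I'). Output: "YUI"
Token 4: backref(off=1, len=2) (overlapping!). Copied 'II' from pos 2. Output: "YUIII"
Token 5: backref(off=2, len=2). Buffer before: "YUIII" (len 5)
  byte 1: read out[3]='I', append. Buffer now: "YUIIII"
  byte 2: read out[4]='I', append. Buffer now: "YUIIIII"

Answer: II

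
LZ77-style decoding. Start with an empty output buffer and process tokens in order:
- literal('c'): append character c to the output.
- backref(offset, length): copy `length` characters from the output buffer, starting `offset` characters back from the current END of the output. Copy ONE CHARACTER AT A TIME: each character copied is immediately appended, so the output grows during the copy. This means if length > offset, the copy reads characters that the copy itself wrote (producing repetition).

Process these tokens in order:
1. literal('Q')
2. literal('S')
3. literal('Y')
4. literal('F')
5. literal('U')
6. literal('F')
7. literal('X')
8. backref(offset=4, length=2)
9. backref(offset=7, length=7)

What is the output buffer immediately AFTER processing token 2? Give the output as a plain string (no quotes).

Token 1: literal('Q'). Output: "Q"
Token 2: literal('S'). Output: "QS"

Answer: QS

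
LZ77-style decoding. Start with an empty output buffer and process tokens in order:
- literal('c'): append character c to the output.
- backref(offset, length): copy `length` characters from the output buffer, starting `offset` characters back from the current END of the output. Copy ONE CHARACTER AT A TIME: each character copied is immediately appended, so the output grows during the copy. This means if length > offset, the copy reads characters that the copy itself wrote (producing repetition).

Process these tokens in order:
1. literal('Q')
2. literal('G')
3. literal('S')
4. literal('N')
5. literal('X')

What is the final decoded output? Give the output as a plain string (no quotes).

Answer: QGSNX

Derivation:
Token 1: literal('Q'). Output: "Q"
Token 2: literal('G'). Output: "QG"
Token 3: literal('S'). Output: "QGS"
Token 4: literal('N'). Output: "QGSN"
Token 5: literal('X'). Output: "QGSNX"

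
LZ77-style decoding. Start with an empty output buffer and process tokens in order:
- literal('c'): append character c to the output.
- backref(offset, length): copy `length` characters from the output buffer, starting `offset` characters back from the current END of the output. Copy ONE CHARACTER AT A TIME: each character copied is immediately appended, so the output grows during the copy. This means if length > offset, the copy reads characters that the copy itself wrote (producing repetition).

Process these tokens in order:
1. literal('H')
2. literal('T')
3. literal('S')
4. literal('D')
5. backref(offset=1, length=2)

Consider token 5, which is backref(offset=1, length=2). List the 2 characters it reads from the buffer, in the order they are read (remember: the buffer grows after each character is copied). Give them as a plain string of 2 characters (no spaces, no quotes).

Token 1: literal('H'). Output: "H"
Token 2: literal('T'). Output: "HT"
Token 3: literal('S'). Output: "HTS"
Token 4: literal('D'). Output: "HTSD"
Token 5: backref(off=1, len=2). Buffer before: "HTSD" (len 4)
  byte 1: read out[3]='D', append. Buffer now: "HTSDD"
  byte 2: read out[4]='D', append. Buffer now: "HTSDDD"

Answer: DD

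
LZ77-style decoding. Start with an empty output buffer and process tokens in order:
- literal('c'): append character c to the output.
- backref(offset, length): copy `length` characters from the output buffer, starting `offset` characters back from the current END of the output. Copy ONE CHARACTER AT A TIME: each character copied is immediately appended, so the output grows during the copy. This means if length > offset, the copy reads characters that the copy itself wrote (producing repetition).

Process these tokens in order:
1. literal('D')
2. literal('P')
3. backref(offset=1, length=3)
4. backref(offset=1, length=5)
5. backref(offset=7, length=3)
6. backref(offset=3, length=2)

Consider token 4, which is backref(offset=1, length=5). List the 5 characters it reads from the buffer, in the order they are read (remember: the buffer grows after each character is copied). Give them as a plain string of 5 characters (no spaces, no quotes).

Answer: PPPPP

Derivation:
Token 1: literal('D'). Output: "D"
Token 2: literal('P'). Output: "DP"
Token 3: backref(off=1, len=3) (overlapping!). Copied 'PPP' from pos 1. Output: "DPPPP"
Token 4: backref(off=1, len=5). Buffer before: "DPPPP" (len 5)
  byte 1: read out[4]='P', append. Buffer now: "DPPPPP"
  byte 2: read out[5]='P', append. Buffer now: "DPPPPPP"
  byte 3: read out[6]='P', append. Buffer now: "DPPPPPPP"
  byte 4: read out[7]='P', append. Buffer now: "DPPPPPPPP"
  byte 5: read out[8]='P', append. Buffer now: "DPPPPPPPPP"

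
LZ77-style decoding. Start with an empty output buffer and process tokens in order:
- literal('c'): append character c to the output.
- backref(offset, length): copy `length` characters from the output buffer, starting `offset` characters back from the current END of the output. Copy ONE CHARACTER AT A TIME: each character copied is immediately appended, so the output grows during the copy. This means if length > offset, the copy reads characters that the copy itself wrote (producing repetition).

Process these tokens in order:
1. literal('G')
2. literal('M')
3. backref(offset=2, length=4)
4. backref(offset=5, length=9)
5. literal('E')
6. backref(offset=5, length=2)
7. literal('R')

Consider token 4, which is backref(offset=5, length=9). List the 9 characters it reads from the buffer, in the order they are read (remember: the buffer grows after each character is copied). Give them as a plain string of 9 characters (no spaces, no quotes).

Token 1: literal('G'). Output: "G"
Token 2: literal('M'). Output: "GM"
Token 3: backref(off=2, len=4) (overlapping!). Copied 'GMGM' from pos 0. Output: "GMGMGM"
Token 4: backref(off=5, len=9). Buffer before: "GMGMGM" (len 6)
  byte 1: read out[1]='M', append. Buffer now: "GMGMGMM"
  byte 2: read out[2]='G', append. Buffer now: "GMGMGMMG"
  byte 3: read out[3]='M', append. Buffer now: "GMGMGMMGM"
  byte 4: read out[4]='G', append. Buffer now: "GMGMGMMGMG"
  byte 5: read out[5]='M', append. Buffer now: "GMGMGMMGMGM"
  byte 6: read out[6]='M', append. Buffer now: "GMGMGMMGMGMM"
  byte 7: read out[7]='G', append. Buffer now: "GMGMGMMGMGMMG"
  byte 8: read out[8]='M', append. Buffer now: "GMGMGMMGMGMMGM"
  byte 9: read out[9]='G', append. Buffer now: "GMGMGMMGMGMMGMG"

Answer: MGMGMMGMG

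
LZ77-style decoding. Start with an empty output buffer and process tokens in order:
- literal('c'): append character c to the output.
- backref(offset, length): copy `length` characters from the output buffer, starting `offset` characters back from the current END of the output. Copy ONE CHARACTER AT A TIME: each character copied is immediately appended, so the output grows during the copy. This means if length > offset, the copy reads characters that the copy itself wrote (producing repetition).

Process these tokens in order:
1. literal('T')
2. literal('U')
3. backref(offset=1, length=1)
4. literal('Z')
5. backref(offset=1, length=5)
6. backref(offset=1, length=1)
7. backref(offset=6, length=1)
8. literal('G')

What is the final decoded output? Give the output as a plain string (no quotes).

Answer: TUUZZZZZZZZG

Derivation:
Token 1: literal('T'). Output: "T"
Token 2: literal('U'). Output: "TU"
Token 3: backref(off=1, len=1). Copied 'U' from pos 1. Output: "TUU"
Token 4: literal('Z'). Output: "TUUZ"
Token 5: backref(off=1, len=5) (overlapping!). Copied 'ZZZZZ' from pos 3. Output: "TUUZZZZZZ"
Token 6: backref(off=1, len=1). Copied 'Z' from pos 8. Output: "TUUZZZZZZZ"
Token 7: backref(off=6, len=1). Copied 'Z' from pos 4. Output: "TUUZZZZZZZZ"
Token 8: literal('G'). Output: "TUUZZZZZZZZG"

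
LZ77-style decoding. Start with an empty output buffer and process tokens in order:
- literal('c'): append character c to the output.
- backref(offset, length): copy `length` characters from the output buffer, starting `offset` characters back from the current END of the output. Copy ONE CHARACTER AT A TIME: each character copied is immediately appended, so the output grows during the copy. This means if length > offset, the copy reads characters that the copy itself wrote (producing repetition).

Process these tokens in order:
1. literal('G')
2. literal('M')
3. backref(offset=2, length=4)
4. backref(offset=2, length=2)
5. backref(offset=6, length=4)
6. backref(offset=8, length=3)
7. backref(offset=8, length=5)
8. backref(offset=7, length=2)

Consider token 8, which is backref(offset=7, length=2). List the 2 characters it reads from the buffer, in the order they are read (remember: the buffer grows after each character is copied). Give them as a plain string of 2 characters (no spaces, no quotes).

Token 1: literal('G'). Output: "G"
Token 2: literal('M'). Output: "GM"
Token 3: backref(off=2, len=4) (overlapping!). Copied 'GMGM' from pos 0. Output: "GMGMGM"
Token 4: backref(off=2, len=2). Copied 'GM' from pos 4. Output: "GMGMGMGM"
Token 5: backref(off=6, len=4). Copied 'GMGM' from pos 2. Output: "GMGMGMGMGMGM"
Token 6: backref(off=8, len=3). Copied 'GMG' from pos 4. Output: "GMGMGMGMGMGMGMG"
Token 7: backref(off=8, len=5). Copied 'MGMGM' from pos 7. Output: "GMGMGMGMGMGMGMGMGMGM"
Token 8: backref(off=7, len=2). Buffer before: "GMGMGMGMGMGMGMGMGMGM" (len 20)
  byte 1: read out[13]='M', append. Buffer now: "GMGMGMGMGMGMGMGMGMGMM"
  byte 2: read out[14]='G', append. Buffer now: "GMGMGMGMGMGMGMGMGMGMMG"

Answer: MG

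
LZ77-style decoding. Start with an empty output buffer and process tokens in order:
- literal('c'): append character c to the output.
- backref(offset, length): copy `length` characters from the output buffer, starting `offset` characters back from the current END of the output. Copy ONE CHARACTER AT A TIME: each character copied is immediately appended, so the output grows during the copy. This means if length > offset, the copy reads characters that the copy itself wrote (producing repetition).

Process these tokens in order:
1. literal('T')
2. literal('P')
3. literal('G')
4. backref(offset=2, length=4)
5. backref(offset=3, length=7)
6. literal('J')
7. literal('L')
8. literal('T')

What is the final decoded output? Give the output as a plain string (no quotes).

Token 1: literal('T'). Output: "T"
Token 2: literal('P'). Output: "TP"
Token 3: literal('G'). Output: "TPG"
Token 4: backref(off=2, len=4) (overlapping!). Copied 'PGPG' from pos 1. Output: "TPGPGPG"
Token 5: backref(off=3, len=7) (overlapping!). Copied 'GPGGPGG' from pos 4. Output: "TPGPGPGGPGGPGG"
Token 6: literal('J'). Output: "TPGPGPGGPGGPGGJ"
Token 7: literal('L'). Output: "TPGPGPGGPGGPGGJL"
Token 8: literal('T'). Output: "TPGPGPGGPGGPGGJLT"

Answer: TPGPGPGGPGGPGGJLT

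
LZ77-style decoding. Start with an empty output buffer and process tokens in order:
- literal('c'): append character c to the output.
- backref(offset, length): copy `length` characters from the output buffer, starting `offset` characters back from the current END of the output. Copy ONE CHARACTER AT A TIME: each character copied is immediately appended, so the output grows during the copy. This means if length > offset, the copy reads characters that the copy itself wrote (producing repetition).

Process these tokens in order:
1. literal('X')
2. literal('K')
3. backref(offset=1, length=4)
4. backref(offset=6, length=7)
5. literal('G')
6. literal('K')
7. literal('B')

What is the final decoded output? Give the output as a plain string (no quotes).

Token 1: literal('X'). Output: "X"
Token 2: literal('K'). Output: "XK"
Token 3: backref(off=1, len=4) (overlapping!). Copied 'KKKK' from pos 1. Output: "XKKKKK"
Token 4: backref(off=6, len=7) (overlapping!). Copied 'XKKKKKX' from pos 0. Output: "XKKKKKXKKKKKX"
Token 5: literal('G'). Output: "XKKKKKXKKKKKXG"
Token 6: literal('K'). Output: "XKKKKKXKKKKKXGK"
Token 7: literal('B'). Output: "XKKKKKXKKKKKXGKB"

Answer: XKKKKKXKKKKKXGKB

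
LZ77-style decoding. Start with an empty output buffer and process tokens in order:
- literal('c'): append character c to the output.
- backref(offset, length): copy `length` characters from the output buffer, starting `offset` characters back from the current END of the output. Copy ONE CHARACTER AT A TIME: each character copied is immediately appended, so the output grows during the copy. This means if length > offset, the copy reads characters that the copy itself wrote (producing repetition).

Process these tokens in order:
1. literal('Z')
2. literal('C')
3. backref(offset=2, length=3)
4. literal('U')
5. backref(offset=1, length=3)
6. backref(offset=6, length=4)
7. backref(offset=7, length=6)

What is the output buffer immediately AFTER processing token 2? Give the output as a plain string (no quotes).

Answer: ZC

Derivation:
Token 1: literal('Z'). Output: "Z"
Token 2: literal('C'). Output: "ZC"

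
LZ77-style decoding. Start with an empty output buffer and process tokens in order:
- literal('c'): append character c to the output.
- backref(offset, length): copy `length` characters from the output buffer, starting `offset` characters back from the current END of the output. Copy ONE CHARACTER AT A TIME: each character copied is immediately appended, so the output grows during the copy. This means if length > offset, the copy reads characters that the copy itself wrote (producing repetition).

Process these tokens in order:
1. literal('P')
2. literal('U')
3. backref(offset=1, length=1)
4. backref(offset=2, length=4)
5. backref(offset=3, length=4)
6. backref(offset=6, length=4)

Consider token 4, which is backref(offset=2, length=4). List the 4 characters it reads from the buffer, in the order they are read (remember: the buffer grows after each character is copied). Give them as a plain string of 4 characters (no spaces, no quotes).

Token 1: literal('P'). Output: "P"
Token 2: literal('U'). Output: "PU"
Token 3: backref(off=1, len=1). Copied 'U' from pos 1. Output: "PUU"
Token 4: backref(off=2, len=4). Buffer before: "PUU" (len 3)
  byte 1: read out[1]='U', append. Buffer now: "PUUU"
  byte 2: read out[2]='U', append. Buffer now: "PUUUU"
  byte 3: read out[3]='U', append. Buffer now: "PUUUUU"
  byte 4: read out[4]='U', append. Buffer now: "PUUUUUU"

Answer: UUUU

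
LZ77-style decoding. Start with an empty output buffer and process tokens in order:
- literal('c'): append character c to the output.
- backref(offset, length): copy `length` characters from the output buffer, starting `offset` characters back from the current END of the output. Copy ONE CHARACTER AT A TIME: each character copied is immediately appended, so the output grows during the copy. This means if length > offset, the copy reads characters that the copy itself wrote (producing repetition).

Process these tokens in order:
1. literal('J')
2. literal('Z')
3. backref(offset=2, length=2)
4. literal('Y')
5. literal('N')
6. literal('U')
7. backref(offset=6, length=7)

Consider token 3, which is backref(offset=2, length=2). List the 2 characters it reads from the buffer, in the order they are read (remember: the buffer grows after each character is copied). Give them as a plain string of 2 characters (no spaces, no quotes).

Token 1: literal('J'). Output: "J"
Token 2: literal('Z'). Output: "JZ"
Token 3: backref(off=2, len=2). Buffer before: "JZ" (len 2)
  byte 1: read out[0]='J', append. Buffer now: "JZJ"
  byte 2: read out[1]='Z', append. Buffer now: "JZJZ"

Answer: JZ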